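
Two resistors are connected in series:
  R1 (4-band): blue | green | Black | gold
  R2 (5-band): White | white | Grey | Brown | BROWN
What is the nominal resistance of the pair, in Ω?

10045 Ω

R1: blue, green → 65; black ×1 → 65 Ω.
R2: white, white, grey → 998; brown ×10 → 9980 Ω.
Series: 65 + 9980 = 10045 Ω.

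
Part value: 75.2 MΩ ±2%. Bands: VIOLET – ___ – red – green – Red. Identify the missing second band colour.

green

75200000 Ω = 752 × 10^5.
The second band gives digit 5 of the significand, and 5 is green.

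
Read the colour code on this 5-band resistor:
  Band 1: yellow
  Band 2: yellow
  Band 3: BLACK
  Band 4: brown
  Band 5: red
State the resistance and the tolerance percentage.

4400 Ω ±2%

Yellow → 4 (first significant figure)
Yellow → 4 (second significant figure)
Black → 0 (third significant figure)
Brown → ×10 multiplier
Red → ±2% tolerance
440 × 10 = 4400 Ω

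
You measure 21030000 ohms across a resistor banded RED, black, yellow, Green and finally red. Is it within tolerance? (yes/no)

Red → 2 (first significant figure)
Black → 0 (second significant figure)
Yellow → 4 (third significant figure)
Green → ×10^5 multiplier
Red → ±2% tolerance
204 × 100000 = 20400000 Ω
Allowed range: 19992000 Ω to 20808000 Ω.
21030000 ohms lies outside that range.

no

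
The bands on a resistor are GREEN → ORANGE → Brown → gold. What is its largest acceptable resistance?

556.5 Ω

Green → 5 (first significant figure)
Orange → 3 (second significant figure)
Brown → ×10 multiplier
Gold → ±5% tolerance
53 × 10 = 530 Ω
Largest = 530 × (1 + 5/100) = 556.5 Ω.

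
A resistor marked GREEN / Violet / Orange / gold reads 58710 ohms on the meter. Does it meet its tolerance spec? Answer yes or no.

Green → 5 (first significant figure)
Violet → 7 (second significant figure)
Orange → ×10^3 multiplier
Gold → ±5% tolerance
57 × 1000 = 57000 Ω
Allowed range: 54150 Ω to 59850 Ω.
58710 ohms lies inside that range.

yes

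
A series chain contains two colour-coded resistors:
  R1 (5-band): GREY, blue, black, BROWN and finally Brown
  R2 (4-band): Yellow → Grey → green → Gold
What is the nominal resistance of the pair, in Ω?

4808600 Ω

R1: grey, blue, black → 860; brown ×10 → 8600 Ω.
R2: yellow, grey → 48; green ×10^5 → 4800000 Ω.
Series: 8600 + 4800000 = 4808600 Ω.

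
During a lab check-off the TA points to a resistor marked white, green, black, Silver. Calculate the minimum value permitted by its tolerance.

White → 9 (first significant figure)
Green → 5 (second significant figure)
Black → ×1 multiplier
Silver → ±10% tolerance
95 × 1 = 95 Ω
Minimum = 95 × (1 − 10/100) = 85.5 Ω.

85.5 Ω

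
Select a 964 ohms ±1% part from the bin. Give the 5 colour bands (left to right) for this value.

white, blue, yellow, black, brown

964 Ω = 964 × 10^0.
9 → white
6 → blue
4 → yellow
Multiplier 10^0 → black.
±1% tolerance → brown.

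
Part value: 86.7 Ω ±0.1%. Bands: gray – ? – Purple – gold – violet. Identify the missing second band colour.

blue

86.7 Ω = 867 × 10^-1.
The second band gives digit 6 of the significand, and 6 is blue.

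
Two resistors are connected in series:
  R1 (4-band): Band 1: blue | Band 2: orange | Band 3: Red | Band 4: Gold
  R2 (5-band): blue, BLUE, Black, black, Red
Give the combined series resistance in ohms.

R1: blue, orange → 63; red ×10^2 → 6300 Ω.
R2: blue, blue, black → 660; black ×1 → 660 Ω.
Series: 6300 + 660 = 6960 Ω.

6960 Ω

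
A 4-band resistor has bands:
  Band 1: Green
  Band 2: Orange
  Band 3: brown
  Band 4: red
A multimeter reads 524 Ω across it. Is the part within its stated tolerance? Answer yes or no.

yes

Green → 5 (first significant figure)
Orange → 3 (second significant figure)
Brown → ×10 multiplier
Red → ±2% tolerance
53 × 10 = 530 Ω
Allowed range: 519.4 Ω to 540.6 Ω.
524 Ω lies inside that range.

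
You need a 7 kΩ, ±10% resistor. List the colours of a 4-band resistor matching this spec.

7000 Ω = 70 × 10^2.
7 → violet
0 → black
Multiplier 10^2 → red.
±10% tolerance → silver.

violet, black, red, silver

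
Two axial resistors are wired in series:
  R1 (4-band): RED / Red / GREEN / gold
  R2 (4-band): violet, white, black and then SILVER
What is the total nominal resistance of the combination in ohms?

R1: red, red → 22; green ×10^5 → 2200000 Ω.
R2: violet, white → 79; black ×1 → 79 Ω.
Series: 2200000 + 79 = 2200079 Ω.

2200079 Ω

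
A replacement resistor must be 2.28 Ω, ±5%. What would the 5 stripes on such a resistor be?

2.28 Ω = 228 × 10^-2.
2 → red
2 → red
8 → grey
Multiplier 10^-2 → silver.
±5% tolerance → gold.

red, red, grey, silver, gold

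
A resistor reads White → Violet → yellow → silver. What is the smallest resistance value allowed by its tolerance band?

White → 9 (first significant figure)
Violet → 7 (second significant figure)
Yellow → ×10^4 multiplier
Silver → ±10% tolerance
97 × 10000 = 970000 Ω
Smallest = 970000 × (1 − 10/100) = 873000 Ω.

873000 Ω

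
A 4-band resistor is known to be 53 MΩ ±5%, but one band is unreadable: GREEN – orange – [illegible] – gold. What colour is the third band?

blue

53000000 Ω = 53 × 10^6.
The third band is the multiplier, 10^6, which is blue.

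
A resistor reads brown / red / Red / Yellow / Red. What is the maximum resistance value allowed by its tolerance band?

1244400 Ω

Brown → 1 (first significant figure)
Red → 2 (second significant figure)
Red → 2 (third significant figure)
Yellow → ×10^4 multiplier
Red → ±2% tolerance
122 × 10000 = 1220000 Ω
Maximum = 1220000 × (1 + 2/100) = 1244400 Ω.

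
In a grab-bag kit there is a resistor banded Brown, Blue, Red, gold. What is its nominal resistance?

Brown → 1 (first significant figure)
Blue → 6 (second significant figure)
Red → ×10^2 multiplier
16 × 100 = 1600 Ω

1600 Ω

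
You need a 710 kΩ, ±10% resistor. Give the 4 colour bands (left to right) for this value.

710000 Ω = 71 × 10^4.
7 → violet
1 → brown
Multiplier 10^4 → yellow.
±10% tolerance → silver.

violet, brown, yellow, silver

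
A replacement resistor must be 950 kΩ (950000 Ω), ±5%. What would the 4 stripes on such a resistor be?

950000 Ω = 95 × 10^4.
9 → white
5 → green
Multiplier 10^4 → yellow.
±5% tolerance → gold.

white, green, yellow, gold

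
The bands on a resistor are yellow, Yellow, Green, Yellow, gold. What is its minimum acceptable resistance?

Yellow → 4 (first significant figure)
Yellow → 4 (second significant figure)
Green → 5 (third significant figure)
Yellow → ×10^4 multiplier
Gold → ±5% tolerance
445 × 10000 = 4450000 Ω
Minimum = 4450000 × (1 − 5/100) = 4227500 Ω.

4227500 Ω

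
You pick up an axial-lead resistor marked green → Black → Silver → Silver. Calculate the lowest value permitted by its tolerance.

Green → 5 (first significant figure)
Black → 0 (second significant figure)
Silver → ×0.01 multiplier
Silver → ±10% tolerance
50 × 0.01 = 0.5 Ω
Lowest = 0.5 × (1 − 10/100) = 0.45 Ω.

0.45 Ω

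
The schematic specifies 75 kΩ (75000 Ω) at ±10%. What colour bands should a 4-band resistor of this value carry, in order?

75000 Ω = 75 × 10^3.
7 → violet
5 → green
Multiplier 10^3 → orange.
±10% tolerance → silver.

violet, green, orange, silver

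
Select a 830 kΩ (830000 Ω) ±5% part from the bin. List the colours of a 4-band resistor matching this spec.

830000 Ω = 83 × 10^4.
8 → grey
3 → orange
Multiplier 10^4 → yellow.
±5% tolerance → gold.

grey, orange, yellow, gold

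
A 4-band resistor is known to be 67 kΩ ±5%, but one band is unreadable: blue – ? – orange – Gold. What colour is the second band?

violet

67000 Ω = 67 × 10^3.
The second band gives digit 7 of the significand, and 7 is violet.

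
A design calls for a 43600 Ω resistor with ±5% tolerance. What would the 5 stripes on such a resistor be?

43600 Ω = 436 × 10^2.
4 → yellow
3 → orange
6 → blue
Multiplier 10^2 → red.
±5% tolerance → gold.

yellow, orange, blue, red, gold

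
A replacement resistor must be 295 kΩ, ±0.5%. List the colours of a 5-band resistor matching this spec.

295000 Ω = 295 × 10^3.
2 → red
9 → white
5 → green
Multiplier 10^3 → orange.
±0.5% tolerance → green.

red, white, green, orange, green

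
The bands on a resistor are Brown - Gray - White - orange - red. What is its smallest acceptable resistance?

185220 Ω

Brown → 1 (first significant figure)
Grey → 8 (second significant figure)
White → 9 (third significant figure)
Orange → ×10^3 multiplier
Red → ±2% tolerance
189 × 1000 = 189000 Ω
Smallest = 189000 × (1 − 2/100) = 185220 Ω.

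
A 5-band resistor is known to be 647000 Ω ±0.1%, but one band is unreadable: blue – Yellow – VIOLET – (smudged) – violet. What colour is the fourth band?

647000 Ω = 647 × 10^3.
The fourth band is the multiplier, 10^3, which is orange.

orange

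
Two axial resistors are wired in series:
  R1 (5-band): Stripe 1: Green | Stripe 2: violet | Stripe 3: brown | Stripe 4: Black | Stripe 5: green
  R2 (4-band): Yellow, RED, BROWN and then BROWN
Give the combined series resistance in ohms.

R1: green, violet, brown → 571; black ×1 → 571 Ω.
R2: yellow, red → 42; brown ×10 → 420 Ω.
Series: 571 + 420 = 991 Ω.

991 Ω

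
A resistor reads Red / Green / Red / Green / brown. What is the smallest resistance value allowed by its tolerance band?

24948000 Ω

Red → 2 (first significant figure)
Green → 5 (second significant figure)
Red → 2 (third significant figure)
Green → ×10^5 multiplier
Brown → ±1% tolerance
252 × 100000 = 25200000 Ω
Smallest = 25200000 × (1 − 1/100) = 24948000 Ω.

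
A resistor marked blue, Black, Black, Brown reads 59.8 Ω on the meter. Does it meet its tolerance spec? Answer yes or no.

Blue → 6 (first significant figure)
Black → 0 (second significant figure)
Black → ×1 multiplier
Brown → ±1% tolerance
60 × 1 = 60 Ω
Allowed range: 59.4 Ω to 60.6 Ω.
59.8 Ω lies inside that range.

yes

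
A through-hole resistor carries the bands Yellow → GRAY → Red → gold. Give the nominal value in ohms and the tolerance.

4800 Ω ±5%

Yellow → 4 (first significant figure)
Grey → 8 (second significant figure)
Red → ×10^2 multiplier
Gold → ±5% tolerance
48 × 100 = 4800 Ω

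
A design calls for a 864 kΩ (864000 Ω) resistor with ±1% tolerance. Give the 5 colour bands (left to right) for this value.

864000 Ω = 864 × 10^3.
8 → grey
6 → blue
4 → yellow
Multiplier 10^3 → orange.
±1% tolerance → brown.

grey, blue, yellow, orange, brown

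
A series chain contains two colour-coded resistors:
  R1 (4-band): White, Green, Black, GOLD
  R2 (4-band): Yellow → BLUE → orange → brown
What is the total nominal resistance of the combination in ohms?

R1: white, green → 95; black ×1 → 95 Ω.
R2: yellow, blue → 46; orange ×10^3 → 46000 Ω.
Series: 95 + 46000 = 46095 Ω.

46095 Ω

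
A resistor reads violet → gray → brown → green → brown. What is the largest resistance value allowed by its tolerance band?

78881000 Ω

Violet → 7 (first significant figure)
Grey → 8 (second significant figure)
Brown → 1 (third significant figure)
Green → ×10^5 multiplier
Brown → ±1% tolerance
781 × 100000 = 78100000 Ω
Largest = 78100000 × (1 + 1/100) = 78881000 Ω.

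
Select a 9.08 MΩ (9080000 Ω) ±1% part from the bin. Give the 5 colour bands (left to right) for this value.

white, black, grey, yellow, brown

9080000 Ω = 908 × 10^4.
9 → white
0 → black
8 → grey
Multiplier 10^4 → yellow.
±1% tolerance → brown.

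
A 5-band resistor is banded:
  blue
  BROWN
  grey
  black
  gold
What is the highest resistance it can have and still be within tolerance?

648.9 Ω

Blue → 6 (first significant figure)
Brown → 1 (second significant figure)
Grey → 8 (third significant figure)
Black → ×1 multiplier
Gold → ±5% tolerance
618 × 1 = 618 Ω
Highest = 618 × (1 + 5/100) = 648.9 Ω.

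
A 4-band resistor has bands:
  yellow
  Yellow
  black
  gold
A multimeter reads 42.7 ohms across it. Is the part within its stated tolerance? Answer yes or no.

yes

Yellow → 4 (first significant figure)
Yellow → 4 (second significant figure)
Black → ×1 multiplier
Gold → ±5% tolerance
44 × 1 = 44 Ω
Allowed range: 41.8 Ω to 46.2 Ω.
42.7 ohms lies inside that range.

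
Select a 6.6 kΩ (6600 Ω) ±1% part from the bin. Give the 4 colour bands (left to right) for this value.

blue, blue, red, brown

6600 Ω = 66 × 10^2.
6 → blue
6 → blue
Multiplier 10^2 → red.
±1% tolerance → brown.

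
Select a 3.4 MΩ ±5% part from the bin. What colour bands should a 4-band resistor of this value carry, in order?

3400000 Ω = 34 × 10^5.
3 → orange
4 → yellow
Multiplier 10^5 → green.
±5% tolerance → gold.

orange, yellow, green, gold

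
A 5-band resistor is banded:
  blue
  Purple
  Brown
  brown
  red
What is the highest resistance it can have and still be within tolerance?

6844.2 Ω

Blue → 6 (first significant figure)
Violet → 7 (second significant figure)
Brown → 1 (third significant figure)
Brown → ×10 multiplier
Red → ±2% tolerance
671 × 10 = 6710 Ω
Highest = 6710 × (1 + 2/100) = 6844.2 Ω.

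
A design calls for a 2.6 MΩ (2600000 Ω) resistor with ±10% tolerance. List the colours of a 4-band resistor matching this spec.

red, blue, green, silver

2600000 Ω = 26 × 10^5.
2 → red
6 → blue
Multiplier 10^5 → green.
±10% tolerance → silver.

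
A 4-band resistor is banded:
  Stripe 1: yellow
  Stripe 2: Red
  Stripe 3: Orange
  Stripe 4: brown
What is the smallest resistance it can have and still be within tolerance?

41580 Ω

Yellow → 4 (first significant figure)
Red → 2 (second significant figure)
Orange → ×10^3 multiplier
Brown → ±1% tolerance
42 × 1000 = 42000 Ω
Smallest = 42000 × (1 − 1/100) = 41580 Ω.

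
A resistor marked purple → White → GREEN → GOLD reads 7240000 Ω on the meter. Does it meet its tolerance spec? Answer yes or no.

no

Violet → 7 (first significant figure)
White → 9 (second significant figure)
Green → ×10^5 multiplier
Gold → ±5% tolerance
79 × 100000 = 7900000 Ω
Allowed range: 7505000 Ω to 8295000 Ω.
7240000 Ω lies outside that range.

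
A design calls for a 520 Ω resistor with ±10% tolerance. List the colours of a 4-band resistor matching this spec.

520 Ω = 52 × 10^1.
5 → green
2 → red
Multiplier 10^1 → brown.
±10% tolerance → silver.

green, red, brown, silver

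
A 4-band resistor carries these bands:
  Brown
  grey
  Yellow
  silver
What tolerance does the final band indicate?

The last band, silver, is the tolerance band.
Silver corresponds to ±10%.

±10%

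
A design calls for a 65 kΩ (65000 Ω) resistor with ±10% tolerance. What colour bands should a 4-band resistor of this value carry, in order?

blue, green, orange, silver

65000 Ω = 65 × 10^3.
6 → blue
5 → green
Multiplier 10^3 → orange.
±10% tolerance → silver.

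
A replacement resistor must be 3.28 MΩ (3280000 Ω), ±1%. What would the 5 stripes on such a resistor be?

orange, red, grey, yellow, brown

3280000 Ω = 328 × 10^4.
3 → orange
2 → red
8 → grey
Multiplier 10^4 → yellow.
±1% tolerance → brown.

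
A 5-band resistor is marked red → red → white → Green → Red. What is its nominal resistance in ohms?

22900000 Ω

Red → 2 (first significant figure)
Red → 2 (second significant figure)
White → 9 (third significant figure)
Green → ×10^5 multiplier
229 × 100000 = 22900000 Ω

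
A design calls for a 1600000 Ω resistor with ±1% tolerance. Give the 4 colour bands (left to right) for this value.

brown, blue, green, brown

1600000 Ω = 16 × 10^5.
1 → brown
6 → blue
Multiplier 10^5 → green.
±1% tolerance → brown.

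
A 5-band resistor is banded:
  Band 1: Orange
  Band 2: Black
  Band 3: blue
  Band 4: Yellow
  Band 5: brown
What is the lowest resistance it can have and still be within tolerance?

3029400 Ω

Orange → 3 (first significant figure)
Black → 0 (second significant figure)
Blue → 6 (third significant figure)
Yellow → ×10^4 multiplier
Brown → ±1% tolerance
306 × 10000 = 3060000 Ω
Lowest = 3060000 × (1 − 1/100) = 3029400 Ω.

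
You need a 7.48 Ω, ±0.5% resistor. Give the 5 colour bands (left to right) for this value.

violet, yellow, grey, silver, green

7.48 Ω = 748 × 10^-2.
7 → violet
4 → yellow
8 → grey
Multiplier 10^-2 → silver.
±0.5% tolerance → green.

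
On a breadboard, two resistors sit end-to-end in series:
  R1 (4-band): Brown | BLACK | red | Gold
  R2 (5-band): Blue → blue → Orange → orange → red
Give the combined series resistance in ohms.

R1: brown, black → 10; red ×10^2 → 1000 Ω.
R2: blue, blue, orange → 663; orange ×10^3 → 663000 Ω.
Series: 1000 + 663000 = 664000 Ω.

664000 Ω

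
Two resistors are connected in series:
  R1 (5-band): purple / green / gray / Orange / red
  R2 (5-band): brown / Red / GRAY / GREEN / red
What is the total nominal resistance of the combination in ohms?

13558000 Ω

R1: violet, green, grey → 758; orange ×10^3 → 758000 Ω.
R2: brown, red, grey → 128; green ×10^5 → 12800000 Ω.
Series: 758000 + 12800000 = 13558000 Ω.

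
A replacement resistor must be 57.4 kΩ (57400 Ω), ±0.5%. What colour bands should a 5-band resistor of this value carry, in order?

green, violet, yellow, red, green

57400 Ω = 574 × 10^2.
5 → green
7 → violet
4 → yellow
Multiplier 10^2 → red.
±0.5% tolerance → green.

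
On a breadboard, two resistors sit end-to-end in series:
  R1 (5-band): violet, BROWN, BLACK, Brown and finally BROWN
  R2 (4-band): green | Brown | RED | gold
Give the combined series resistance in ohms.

12200 Ω

R1: violet, brown, black → 710; brown ×10 → 7100 Ω.
R2: green, brown → 51; red ×10^2 → 5100 Ω.
Series: 7100 + 5100 = 12200 Ω.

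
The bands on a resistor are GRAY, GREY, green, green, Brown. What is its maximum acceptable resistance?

89385000 Ω

Grey → 8 (first significant figure)
Grey → 8 (second significant figure)
Green → 5 (third significant figure)
Green → ×10^5 multiplier
Brown → ±1% tolerance
885 × 100000 = 88500000 Ω
Maximum = 88500000 × (1 + 1/100) = 89385000 Ω.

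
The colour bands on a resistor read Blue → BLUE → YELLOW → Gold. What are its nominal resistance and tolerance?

660000 Ω ±5%

Blue → 6 (first significant figure)
Blue → 6 (second significant figure)
Yellow → ×10^4 multiplier
Gold → ±5% tolerance
66 × 10000 = 660000 Ω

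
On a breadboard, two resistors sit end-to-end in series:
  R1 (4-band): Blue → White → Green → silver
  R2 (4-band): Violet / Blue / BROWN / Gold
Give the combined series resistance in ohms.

R1: blue, white → 69; green ×10^5 → 6900000 Ω.
R2: violet, blue → 76; brown ×10 → 760 Ω.
Series: 6900000 + 760 = 6900760 Ω.

6900760 Ω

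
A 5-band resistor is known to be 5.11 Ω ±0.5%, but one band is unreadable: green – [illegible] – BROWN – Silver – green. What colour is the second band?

5.11 Ω = 511 × 10^-2.
The second band gives digit 1 of the significand, and 1 is brown.

brown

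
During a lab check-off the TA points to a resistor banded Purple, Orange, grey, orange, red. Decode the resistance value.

Violet → 7 (first significant figure)
Orange → 3 (second significant figure)
Grey → 8 (third significant figure)
Orange → ×10^3 multiplier
738 × 1000 = 738000 Ω

738000 Ω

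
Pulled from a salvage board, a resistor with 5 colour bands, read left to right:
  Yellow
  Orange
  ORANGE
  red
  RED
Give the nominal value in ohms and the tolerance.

Yellow → 4 (first significant figure)
Orange → 3 (second significant figure)
Orange → 3 (third significant figure)
Red → ×10^2 multiplier
Red → ±2% tolerance
433 × 100 = 43300 Ω

43300 Ω ±2%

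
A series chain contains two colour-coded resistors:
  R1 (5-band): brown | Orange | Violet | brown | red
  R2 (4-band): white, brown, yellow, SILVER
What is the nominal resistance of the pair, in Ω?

911370 Ω

R1: brown, orange, violet → 137; brown ×10 → 1370 Ω.
R2: white, brown → 91; yellow ×10^4 → 910000 Ω.
Series: 1370 + 910000 = 911370 Ω.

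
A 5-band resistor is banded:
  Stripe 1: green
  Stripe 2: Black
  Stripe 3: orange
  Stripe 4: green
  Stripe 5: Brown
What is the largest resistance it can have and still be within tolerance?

50803000 Ω

Green → 5 (first significant figure)
Black → 0 (second significant figure)
Orange → 3 (third significant figure)
Green → ×10^5 multiplier
Brown → ±1% tolerance
503 × 100000 = 50300000 Ω
Largest = 50300000 × (1 + 1/100) = 50803000 Ω.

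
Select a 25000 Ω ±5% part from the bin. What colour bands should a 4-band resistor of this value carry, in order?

25000 Ω = 25 × 10^3.
2 → red
5 → green
Multiplier 10^3 → orange.
±5% tolerance → gold.

red, green, orange, gold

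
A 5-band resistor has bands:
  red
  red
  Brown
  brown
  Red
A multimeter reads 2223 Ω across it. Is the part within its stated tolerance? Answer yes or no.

Red → 2 (first significant figure)
Red → 2 (second significant figure)
Brown → 1 (third significant figure)
Brown → ×10 multiplier
Red → ±2% tolerance
221 × 10 = 2210 Ω
Allowed range: 2165.8 Ω to 2254.2 Ω.
2223 Ω lies inside that range.

yes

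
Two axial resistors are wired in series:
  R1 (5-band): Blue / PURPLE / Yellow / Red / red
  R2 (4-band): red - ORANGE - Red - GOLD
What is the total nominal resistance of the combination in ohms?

R1: blue, violet, yellow → 674; red ×10^2 → 67400 Ω.
R2: red, orange → 23; red ×10^2 → 2300 Ω.
Series: 67400 + 2300 = 69700 Ω.

69700 Ω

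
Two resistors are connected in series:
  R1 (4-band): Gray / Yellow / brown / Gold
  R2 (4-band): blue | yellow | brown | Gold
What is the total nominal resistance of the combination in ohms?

R1: grey, yellow → 84; brown ×10 → 840 Ω.
R2: blue, yellow → 64; brown ×10 → 640 Ω.
Series: 840 + 640 = 1480 Ω.

1480 Ω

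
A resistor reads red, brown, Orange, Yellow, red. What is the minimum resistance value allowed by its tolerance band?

2087400 Ω

Red → 2 (first significant figure)
Brown → 1 (second significant figure)
Orange → 3 (third significant figure)
Yellow → ×10^4 multiplier
Red → ±2% tolerance
213 × 10000 = 2130000 Ω
Minimum = 2130000 × (1 − 2/100) = 2087400 Ω.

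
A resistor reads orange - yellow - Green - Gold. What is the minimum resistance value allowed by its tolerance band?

Orange → 3 (first significant figure)
Yellow → 4 (second significant figure)
Green → ×10^5 multiplier
Gold → ±5% tolerance
34 × 100000 = 3400000 Ω
Minimum = 3400000 × (1 − 5/100) = 3230000 Ω.

3230000 Ω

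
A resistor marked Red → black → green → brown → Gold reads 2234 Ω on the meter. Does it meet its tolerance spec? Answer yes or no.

no

Red → 2 (first significant figure)
Black → 0 (second significant figure)
Green → 5 (third significant figure)
Brown → ×10 multiplier
Gold → ±5% tolerance
205 × 10 = 2050 Ω
Allowed range: 1947.5 Ω to 2152.5 Ω.
2234 Ω lies outside that range.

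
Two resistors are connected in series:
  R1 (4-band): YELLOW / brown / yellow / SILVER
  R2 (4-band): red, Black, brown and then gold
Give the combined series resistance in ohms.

410200 Ω

R1: yellow, brown → 41; yellow ×10^4 → 410000 Ω.
R2: red, black → 20; brown ×10 → 200 Ω.
Series: 410000 + 200 = 410200 Ω.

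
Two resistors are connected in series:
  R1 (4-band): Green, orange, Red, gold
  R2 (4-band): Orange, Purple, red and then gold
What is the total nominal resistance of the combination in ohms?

R1: green, orange → 53; red ×10^2 → 5300 Ω.
R2: orange, violet → 37; red ×10^2 → 3700 Ω.
Series: 5300 + 3700 = 9000 Ω.

9000 Ω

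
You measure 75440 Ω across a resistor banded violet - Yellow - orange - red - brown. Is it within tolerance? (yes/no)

no

Violet → 7 (first significant figure)
Yellow → 4 (second significant figure)
Orange → 3 (third significant figure)
Red → ×10^2 multiplier
Brown → ±1% tolerance
743 × 100 = 74300 Ω
Allowed range: 73557 Ω to 75043 Ω.
75440 Ω lies outside that range.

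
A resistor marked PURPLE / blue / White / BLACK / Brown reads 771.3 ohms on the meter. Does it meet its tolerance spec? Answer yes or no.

Violet → 7 (first significant figure)
Blue → 6 (second significant figure)
White → 9 (third significant figure)
Black → ×1 multiplier
Brown → ±1% tolerance
769 × 1 = 769 Ω
Allowed range: 761.31 Ω to 776.69 Ω.
771.3 ohms lies inside that range.

yes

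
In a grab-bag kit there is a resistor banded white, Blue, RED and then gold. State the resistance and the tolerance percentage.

White → 9 (first significant figure)
Blue → 6 (second significant figure)
Red → ×10^2 multiplier
Gold → ±5% tolerance
96 × 100 = 9600 Ω

9600 Ω ±5%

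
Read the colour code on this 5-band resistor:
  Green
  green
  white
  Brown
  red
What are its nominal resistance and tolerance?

Green → 5 (first significant figure)
Green → 5 (second significant figure)
White → 9 (third significant figure)
Brown → ×10 multiplier
Red → ±2% tolerance
559 × 10 = 5590 Ω

5590 Ω ±2%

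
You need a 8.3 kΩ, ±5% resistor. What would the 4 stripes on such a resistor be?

grey, orange, red, gold

8300 Ω = 83 × 10^2.
8 → grey
3 → orange
Multiplier 10^2 → red.
±5% tolerance → gold.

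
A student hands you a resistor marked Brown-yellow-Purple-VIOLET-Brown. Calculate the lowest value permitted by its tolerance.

1455300000 Ω

Brown → 1 (first significant figure)
Yellow → 4 (second significant figure)
Violet → 7 (third significant figure)
Violet → ×10^7 multiplier
Brown → ±1% tolerance
147 × 10000000 = 1470000000 Ω
Lowest = 1470000000 × (1 − 1/100) = 1455300000 Ω.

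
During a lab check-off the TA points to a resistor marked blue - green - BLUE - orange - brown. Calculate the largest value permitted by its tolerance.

662560 Ω

Blue → 6 (first significant figure)
Green → 5 (second significant figure)
Blue → 6 (third significant figure)
Orange → ×10^3 multiplier
Brown → ±1% tolerance
656 × 1000 = 656000 Ω
Largest = 656000 × (1 + 1/100) = 662560 Ω.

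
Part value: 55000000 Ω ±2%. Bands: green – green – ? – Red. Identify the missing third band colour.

blue

55000000 Ω = 55 × 10^6.
The third band is the multiplier, 10^6, which is blue.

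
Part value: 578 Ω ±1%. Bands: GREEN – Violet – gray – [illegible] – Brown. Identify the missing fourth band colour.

578 Ω = 578 × 10^0.
The fourth band is the multiplier, 10^0, which is black.

black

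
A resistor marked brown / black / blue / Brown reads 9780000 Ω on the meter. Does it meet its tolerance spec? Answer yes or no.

no

Brown → 1 (first significant figure)
Black → 0 (second significant figure)
Blue → ×10^6 multiplier
Brown → ±1% tolerance
10 × 1000000 = 10000000 Ω
Allowed range: 9900000 Ω to 10100000 Ω.
9780000 Ω lies outside that range.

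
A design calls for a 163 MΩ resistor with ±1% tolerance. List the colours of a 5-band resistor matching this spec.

brown, blue, orange, blue, brown

163000000 Ω = 163 × 10^6.
1 → brown
6 → blue
3 → orange
Multiplier 10^6 → blue.
±1% tolerance → brown.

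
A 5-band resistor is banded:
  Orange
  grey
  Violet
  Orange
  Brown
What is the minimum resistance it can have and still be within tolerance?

Orange → 3 (first significant figure)
Grey → 8 (second significant figure)
Violet → 7 (third significant figure)
Orange → ×10^3 multiplier
Brown → ±1% tolerance
387 × 1000 = 387000 Ω
Minimum = 387000 × (1 − 1/100) = 383130 Ω.

383130 Ω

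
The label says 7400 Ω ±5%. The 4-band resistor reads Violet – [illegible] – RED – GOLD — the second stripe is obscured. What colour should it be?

yellow

7400 Ω = 74 × 10^2.
The second band gives digit 4 of the significand, and 4 is yellow.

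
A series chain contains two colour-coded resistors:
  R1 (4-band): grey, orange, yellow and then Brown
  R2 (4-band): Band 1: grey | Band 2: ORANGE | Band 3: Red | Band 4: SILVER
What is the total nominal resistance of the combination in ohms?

838300 Ω

R1: grey, orange → 83; yellow ×10^4 → 830000 Ω.
R2: grey, orange → 83; red ×10^2 → 8300 Ω.
Series: 830000 + 8300 = 838300 Ω.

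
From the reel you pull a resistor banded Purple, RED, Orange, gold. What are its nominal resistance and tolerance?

72000 Ω ±5%

Violet → 7 (first significant figure)
Red → 2 (second significant figure)
Orange → ×10^3 multiplier
Gold → ±5% tolerance
72 × 1000 = 72000 Ω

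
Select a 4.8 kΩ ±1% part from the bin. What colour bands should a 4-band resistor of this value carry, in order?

4800 Ω = 48 × 10^2.
4 → yellow
8 → grey
Multiplier 10^2 → red.
±1% tolerance → brown.

yellow, grey, red, brown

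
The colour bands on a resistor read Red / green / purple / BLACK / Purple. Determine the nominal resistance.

257 Ω

Red → 2 (first significant figure)
Green → 5 (second significant figure)
Violet → 7 (third significant figure)
Black → ×1 multiplier
257 × 1 = 257 Ω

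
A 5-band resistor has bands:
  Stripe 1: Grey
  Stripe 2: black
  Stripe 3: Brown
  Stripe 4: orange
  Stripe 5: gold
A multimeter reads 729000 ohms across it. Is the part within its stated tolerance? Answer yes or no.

no

Grey → 8 (first significant figure)
Black → 0 (second significant figure)
Brown → 1 (third significant figure)
Orange → ×10^3 multiplier
Gold → ±5% tolerance
801 × 1000 = 801000 Ω
Allowed range: 760950 Ω to 841050 Ω.
729000 ohms lies outside that range.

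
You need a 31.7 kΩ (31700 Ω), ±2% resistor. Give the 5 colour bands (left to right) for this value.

31700 Ω = 317 × 10^2.
3 → orange
1 → brown
7 → violet
Multiplier 10^2 → red.
±2% tolerance → red.

orange, brown, violet, red, red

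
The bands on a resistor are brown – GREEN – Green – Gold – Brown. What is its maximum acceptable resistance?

Brown → 1 (first significant figure)
Green → 5 (second significant figure)
Green → 5 (third significant figure)
Gold → ×0.1 multiplier
Brown → ±1% tolerance
155 × 0.1 = 15.5 Ω
Maximum = 15.5 × (1 + 1/100) = 15.655 Ω.

15.655 Ω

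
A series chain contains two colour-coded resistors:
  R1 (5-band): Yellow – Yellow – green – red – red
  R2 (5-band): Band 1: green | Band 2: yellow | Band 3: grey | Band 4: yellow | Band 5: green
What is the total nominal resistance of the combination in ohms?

5524500 Ω

R1: yellow, yellow, green → 445; red ×10^2 → 44500 Ω.
R2: green, yellow, grey → 548; yellow ×10^4 → 5480000 Ω.
Series: 44500 + 5480000 = 5524500 Ω.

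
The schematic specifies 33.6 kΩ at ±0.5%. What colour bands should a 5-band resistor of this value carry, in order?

33600 Ω = 336 × 10^2.
3 → orange
3 → orange
6 → blue
Multiplier 10^2 → red.
±0.5% tolerance → green.

orange, orange, blue, red, green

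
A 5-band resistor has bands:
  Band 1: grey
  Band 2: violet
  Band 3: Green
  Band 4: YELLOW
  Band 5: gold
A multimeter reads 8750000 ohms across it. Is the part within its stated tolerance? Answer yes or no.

yes

Grey → 8 (first significant figure)
Violet → 7 (second significant figure)
Green → 5 (third significant figure)
Yellow → ×10^4 multiplier
Gold → ±5% tolerance
875 × 10000 = 8750000 Ω
Allowed range: 8312500 Ω to 9187500 Ω.
8750000 ohms lies inside that range.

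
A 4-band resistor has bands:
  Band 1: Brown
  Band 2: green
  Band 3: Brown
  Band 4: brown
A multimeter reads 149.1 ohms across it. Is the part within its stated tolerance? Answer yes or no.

Brown → 1 (first significant figure)
Green → 5 (second significant figure)
Brown → ×10 multiplier
Brown → ±1% tolerance
15 × 10 = 150 Ω
Allowed range: 148.5 Ω to 151.5 Ω.
149.1 ohms lies inside that range.

yes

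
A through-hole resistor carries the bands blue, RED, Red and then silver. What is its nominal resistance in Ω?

Blue → 6 (first significant figure)
Red → 2 (second significant figure)
Red → ×10^2 multiplier
62 × 100 = 6200 Ω

6200 Ω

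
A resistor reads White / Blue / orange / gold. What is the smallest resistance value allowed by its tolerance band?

White → 9 (first significant figure)
Blue → 6 (second significant figure)
Orange → ×10^3 multiplier
Gold → ±5% tolerance
96 × 1000 = 96000 Ω
Smallest = 96000 × (1 − 5/100) = 91200 Ω.

91200 Ω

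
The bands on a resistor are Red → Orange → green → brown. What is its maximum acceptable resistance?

2323000 Ω

Red → 2 (first significant figure)
Orange → 3 (second significant figure)
Green → ×10^5 multiplier
Brown → ±1% tolerance
23 × 100000 = 2300000 Ω
Maximum = 2300000 × (1 + 1/100) = 2323000 Ω.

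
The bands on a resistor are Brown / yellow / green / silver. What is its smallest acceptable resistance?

1260000 Ω

Brown → 1 (first significant figure)
Yellow → 4 (second significant figure)
Green → ×10^5 multiplier
Silver → ±10% tolerance
14 × 100000 = 1400000 Ω
Smallest = 1400000 × (1 − 10/100) = 1260000 Ω.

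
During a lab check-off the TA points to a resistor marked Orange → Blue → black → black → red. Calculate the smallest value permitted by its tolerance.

Orange → 3 (first significant figure)
Blue → 6 (second significant figure)
Black → 0 (third significant figure)
Black → ×1 multiplier
Red → ±2% tolerance
360 × 1 = 360 Ω
Smallest = 360 × (1 − 2/100) = 352.8 Ω.

352.8 Ω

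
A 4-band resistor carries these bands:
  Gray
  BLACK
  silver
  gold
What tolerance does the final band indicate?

The last band, gold, is the tolerance band.
Gold corresponds to ±5%.

±5%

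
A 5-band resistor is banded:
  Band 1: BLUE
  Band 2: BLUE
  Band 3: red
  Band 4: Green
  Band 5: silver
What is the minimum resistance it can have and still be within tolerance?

59580000 Ω

Blue → 6 (first significant figure)
Blue → 6 (second significant figure)
Red → 2 (third significant figure)
Green → ×10^5 multiplier
Silver → ±10% tolerance
662 × 100000 = 66200000 Ω
Minimum = 66200000 × (1 − 10/100) = 59580000 Ω.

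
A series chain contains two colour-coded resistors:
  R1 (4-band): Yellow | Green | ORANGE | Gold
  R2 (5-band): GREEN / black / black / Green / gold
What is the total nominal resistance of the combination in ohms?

R1: yellow, green → 45; orange ×10^3 → 45000 Ω.
R2: green, black, black → 500; green ×10^5 → 50000000 Ω.
Series: 45000 + 50000000 = 50045000 Ω.

50045000 Ω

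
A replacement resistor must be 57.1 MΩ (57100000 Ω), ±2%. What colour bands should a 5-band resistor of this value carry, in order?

green, violet, brown, green, red

57100000 Ω = 571 × 10^5.
5 → green
7 → violet
1 → brown
Multiplier 10^5 → green.
±2% tolerance → red.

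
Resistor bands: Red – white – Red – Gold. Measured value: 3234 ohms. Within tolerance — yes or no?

no

Red → 2 (first significant figure)
White → 9 (second significant figure)
Red → ×10^2 multiplier
Gold → ±5% tolerance
29 × 100 = 2900 Ω
Allowed range: 2755 Ω to 3045 Ω.
3234 ohms lies outside that range.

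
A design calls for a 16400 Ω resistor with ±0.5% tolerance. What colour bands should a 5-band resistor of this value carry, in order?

16400 Ω = 164 × 10^2.
1 → brown
6 → blue
4 → yellow
Multiplier 10^2 → red.
±0.5% tolerance → green.

brown, blue, yellow, red, green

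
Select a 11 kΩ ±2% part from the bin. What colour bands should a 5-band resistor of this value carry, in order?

11000 Ω = 110 × 10^2.
1 → brown
1 → brown
0 → black
Multiplier 10^2 → red.
±2% tolerance → red.

brown, brown, black, red, red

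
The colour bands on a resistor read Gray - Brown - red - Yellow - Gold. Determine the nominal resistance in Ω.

Grey → 8 (first significant figure)
Brown → 1 (second significant figure)
Red → 2 (third significant figure)
Yellow → ×10^4 multiplier
812 × 10000 = 8120000 Ω

8120000 Ω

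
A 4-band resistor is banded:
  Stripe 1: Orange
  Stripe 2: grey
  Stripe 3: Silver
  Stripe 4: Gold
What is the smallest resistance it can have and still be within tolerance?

0.361 Ω

Orange → 3 (first significant figure)
Grey → 8 (second significant figure)
Silver → ×0.01 multiplier
Gold → ±5% tolerance
38 × 0.01 = 0.38 Ω
Smallest = 0.38 × (1 − 5/100) = 0.361 Ω.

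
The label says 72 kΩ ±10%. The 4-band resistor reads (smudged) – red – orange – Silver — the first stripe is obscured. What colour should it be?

72000 Ω = 72 × 10^3.
The first band gives digit 7 of the significand, and 7 is violet.

violet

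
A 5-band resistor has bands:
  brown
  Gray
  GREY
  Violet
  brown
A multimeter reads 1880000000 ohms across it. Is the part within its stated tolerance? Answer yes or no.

yes

Brown → 1 (first significant figure)
Grey → 8 (second significant figure)
Grey → 8 (third significant figure)
Violet → ×10^7 multiplier
Brown → ±1% tolerance
188 × 10000000 = 1880000000 Ω
Allowed range: 1861200000 Ω to 1898800000 Ω.
1880000000 ohms lies inside that range.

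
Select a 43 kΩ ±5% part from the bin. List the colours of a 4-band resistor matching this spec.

43000 Ω = 43 × 10^3.
4 → yellow
3 → orange
Multiplier 10^3 → orange.
±5% tolerance → gold.

yellow, orange, orange, gold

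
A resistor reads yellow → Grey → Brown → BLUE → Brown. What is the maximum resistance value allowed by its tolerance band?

Yellow → 4 (first significant figure)
Grey → 8 (second significant figure)
Brown → 1 (third significant figure)
Blue → ×10^6 multiplier
Brown → ±1% tolerance
481 × 1000000 = 481000000 Ω
Maximum = 481000000 × (1 + 1/100) = 485810000 Ω.

485810000 Ω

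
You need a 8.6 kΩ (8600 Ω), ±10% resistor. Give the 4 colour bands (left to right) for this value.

8600 Ω = 86 × 10^2.
8 → grey
6 → blue
Multiplier 10^2 → red.
±10% tolerance → silver.

grey, blue, red, silver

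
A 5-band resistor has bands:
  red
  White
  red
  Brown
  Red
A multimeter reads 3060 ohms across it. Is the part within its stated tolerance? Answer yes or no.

no

Red → 2 (first significant figure)
White → 9 (second significant figure)
Red → 2 (third significant figure)
Brown → ×10 multiplier
Red → ±2% tolerance
292 × 10 = 2920 Ω
Allowed range: 2861.6 Ω to 2978.4 Ω.
3060 ohms lies outside that range.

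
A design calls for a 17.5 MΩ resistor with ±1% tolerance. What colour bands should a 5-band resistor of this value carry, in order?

17500000 Ω = 175 × 10^5.
1 → brown
7 → violet
5 → green
Multiplier 10^5 → green.
±1% tolerance → brown.

brown, violet, green, green, brown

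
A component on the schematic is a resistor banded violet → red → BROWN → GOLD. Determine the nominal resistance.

720 Ω

Violet → 7 (first significant figure)
Red → 2 (second significant figure)
Brown → ×10 multiplier
72 × 10 = 720 Ω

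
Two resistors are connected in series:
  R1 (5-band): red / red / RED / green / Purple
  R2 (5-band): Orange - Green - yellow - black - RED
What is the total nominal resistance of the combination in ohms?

22200354 Ω

R1: red, red, red → 222; green ×10^5 → 22200000 Ω.
R2: orange, green, yellow → 354; black ×1 → 354 Ω.
Series: 22200000 + 354 = 22200354 Ω.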